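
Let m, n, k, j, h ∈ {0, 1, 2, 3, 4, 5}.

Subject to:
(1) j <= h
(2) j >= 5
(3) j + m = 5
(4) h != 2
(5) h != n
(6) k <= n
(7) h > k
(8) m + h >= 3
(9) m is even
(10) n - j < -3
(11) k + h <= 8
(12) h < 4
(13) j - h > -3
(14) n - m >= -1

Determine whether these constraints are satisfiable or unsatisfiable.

Unsatisfiable

From constraints 1 and 2: h ≥ j and j ≥ 5, so h ≥ 5. From constraint 12: h ≤ 3. But 3 < 5, so no value of h works.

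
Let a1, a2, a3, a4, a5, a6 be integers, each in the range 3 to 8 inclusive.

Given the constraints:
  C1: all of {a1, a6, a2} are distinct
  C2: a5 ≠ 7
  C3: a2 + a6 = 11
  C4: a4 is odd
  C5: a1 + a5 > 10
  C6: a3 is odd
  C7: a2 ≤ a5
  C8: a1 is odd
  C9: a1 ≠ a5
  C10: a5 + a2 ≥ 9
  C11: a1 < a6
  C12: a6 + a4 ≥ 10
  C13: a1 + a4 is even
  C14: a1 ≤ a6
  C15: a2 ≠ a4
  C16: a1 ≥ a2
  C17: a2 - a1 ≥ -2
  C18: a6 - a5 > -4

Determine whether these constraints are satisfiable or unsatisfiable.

Satisfiable

Setting (a1, a2, a3, a4, a5, a6) = (5, 4, 7, 5, 8, 7) satisfies everything: constraint 3: a2 + a6 = 11; constraint 5: a1 + a5 = 13, and the others follow.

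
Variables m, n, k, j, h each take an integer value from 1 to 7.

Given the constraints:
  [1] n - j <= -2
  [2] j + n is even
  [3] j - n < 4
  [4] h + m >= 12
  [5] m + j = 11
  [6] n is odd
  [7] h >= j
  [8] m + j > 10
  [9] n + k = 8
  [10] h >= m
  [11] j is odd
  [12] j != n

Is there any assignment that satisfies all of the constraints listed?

The assignment m = 6, n = 3, k = 5, j = 5, h = 7 works:
  constraint 1 holds since n - j = -2.
  constraint 3 holds since j - n = 2.
  constraint 4 holds since h + m = 13.
The rest check out directly.

Satisfiable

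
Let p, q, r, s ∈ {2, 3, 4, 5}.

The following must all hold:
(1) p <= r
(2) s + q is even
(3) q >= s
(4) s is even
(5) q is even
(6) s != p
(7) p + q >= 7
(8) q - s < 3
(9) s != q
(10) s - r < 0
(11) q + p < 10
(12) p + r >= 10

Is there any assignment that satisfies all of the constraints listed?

Try p = 5, q = 4, r = 5, s = 2.
Check constraint 7: p + q = 9; constraint 8: q - s = 2; constraint 10: s - r = -3. The remaining constraints are straightforward to verify.

Satisfiable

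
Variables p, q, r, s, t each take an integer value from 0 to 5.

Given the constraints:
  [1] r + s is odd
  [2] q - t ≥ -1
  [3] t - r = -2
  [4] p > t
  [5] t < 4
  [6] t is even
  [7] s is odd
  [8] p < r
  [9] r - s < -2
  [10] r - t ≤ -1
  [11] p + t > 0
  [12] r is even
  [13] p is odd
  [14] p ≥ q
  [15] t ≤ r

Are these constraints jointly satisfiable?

Unsatisfiable

Constraints 4, 8, and 10 give p < r, r < t, t < p. Chaining: p < r < t < p, which forces p < p — impossible.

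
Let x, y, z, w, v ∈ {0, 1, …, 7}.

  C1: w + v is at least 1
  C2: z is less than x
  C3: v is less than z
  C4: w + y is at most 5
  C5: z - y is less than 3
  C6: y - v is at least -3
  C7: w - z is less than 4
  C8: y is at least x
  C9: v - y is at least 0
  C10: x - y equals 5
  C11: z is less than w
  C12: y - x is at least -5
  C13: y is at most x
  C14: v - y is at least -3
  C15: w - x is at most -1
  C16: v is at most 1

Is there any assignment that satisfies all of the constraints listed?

Unsatisfiable

Constraints 3, 8, 9, 11, and 15 give w < x, x ≤ y, y ≤ v, v < z, z < w. Chaining: w < x ≤ y ≤ v < z < w, which forces w < w — impossible.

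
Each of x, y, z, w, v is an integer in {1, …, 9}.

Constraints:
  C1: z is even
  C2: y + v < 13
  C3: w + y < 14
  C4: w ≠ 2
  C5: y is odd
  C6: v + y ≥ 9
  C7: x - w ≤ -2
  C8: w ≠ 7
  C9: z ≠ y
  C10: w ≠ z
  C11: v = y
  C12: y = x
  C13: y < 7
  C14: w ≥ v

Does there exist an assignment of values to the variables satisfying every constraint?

Satisfiable

Setting (x, y, z, w, v) = (5, 5, 4, 8, 5) satisfies everything: constraint 2: y + v = 10; constraint 3: w + y = 13; constraint 6: v + y = 10, and the others follow.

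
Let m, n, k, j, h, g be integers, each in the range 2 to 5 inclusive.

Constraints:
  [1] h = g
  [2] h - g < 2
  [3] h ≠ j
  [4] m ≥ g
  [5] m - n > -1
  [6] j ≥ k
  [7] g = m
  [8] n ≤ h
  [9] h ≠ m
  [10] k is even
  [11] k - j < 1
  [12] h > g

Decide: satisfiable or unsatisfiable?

Unsatisfiable

From constraints 1 and 7, h = g = m, so h = m. But constraint 9 says h ≠ m. Contradiction.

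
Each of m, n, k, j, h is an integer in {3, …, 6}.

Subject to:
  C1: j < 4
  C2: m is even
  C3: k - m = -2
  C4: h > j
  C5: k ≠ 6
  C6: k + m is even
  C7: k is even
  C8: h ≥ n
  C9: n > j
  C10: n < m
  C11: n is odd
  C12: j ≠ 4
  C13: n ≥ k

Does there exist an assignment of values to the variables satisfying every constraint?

Satisfiable

The assignment m = 6, n = 5, k = 4, j = 3, h = 5 works:
  constraint 2 holds since m = 6 is even.
  constraint 3 holds since k - m = -2.
  constraint 6 holds since k + m = 10 is even.
The rest check out directly.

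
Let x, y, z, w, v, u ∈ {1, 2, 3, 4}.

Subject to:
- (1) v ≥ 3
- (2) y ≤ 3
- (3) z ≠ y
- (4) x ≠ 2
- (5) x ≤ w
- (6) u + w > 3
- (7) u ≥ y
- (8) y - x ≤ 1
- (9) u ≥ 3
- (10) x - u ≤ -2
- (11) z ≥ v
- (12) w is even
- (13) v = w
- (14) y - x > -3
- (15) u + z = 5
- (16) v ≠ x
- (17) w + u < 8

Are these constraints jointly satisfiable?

From constraint 9: u ≥ 3. From constraints 1 and 11: z ≥ v ≥ 3. Hence u + z ≥ 6. But constraint 15 requires u + z = 5, and 5 < 6. Contradiction.

Unsatisfiable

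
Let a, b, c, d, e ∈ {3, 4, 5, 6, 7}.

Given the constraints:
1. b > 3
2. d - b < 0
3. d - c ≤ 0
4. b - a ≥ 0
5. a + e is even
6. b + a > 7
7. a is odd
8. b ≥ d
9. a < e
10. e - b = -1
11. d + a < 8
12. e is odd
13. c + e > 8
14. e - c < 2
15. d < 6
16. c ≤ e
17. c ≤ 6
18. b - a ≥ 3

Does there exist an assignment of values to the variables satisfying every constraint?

Satisfiable

One satisfying assignment is a = 3, b = 6, c = 5, d = 3, e = 5.
For the less obvious constraints — constraint 2: d - b = -3; constraint 3: d - c = -2 — and the others hold by inspection.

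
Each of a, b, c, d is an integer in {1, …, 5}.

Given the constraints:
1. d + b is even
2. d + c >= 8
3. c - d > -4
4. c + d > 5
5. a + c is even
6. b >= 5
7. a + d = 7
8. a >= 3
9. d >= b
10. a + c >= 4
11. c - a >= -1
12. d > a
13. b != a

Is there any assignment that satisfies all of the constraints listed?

From constraint 8: a ≥ 3. From constraints 6 and 9: d ≥ b ≥ 5. Hence a + d ≥ 8. But constraint 7 requires a + d = 7, and 7 < 8. Contradiction.

Unsatisfiable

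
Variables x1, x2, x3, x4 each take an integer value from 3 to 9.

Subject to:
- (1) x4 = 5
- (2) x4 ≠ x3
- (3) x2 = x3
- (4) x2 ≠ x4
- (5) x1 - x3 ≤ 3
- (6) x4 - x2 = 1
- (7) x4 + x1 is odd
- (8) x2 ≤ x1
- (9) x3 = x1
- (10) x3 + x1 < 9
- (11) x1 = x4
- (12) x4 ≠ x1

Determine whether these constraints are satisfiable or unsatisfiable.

Unsatisfiable

From constraints 3, 9, and 11, x2 = x3 = x1 = x4, so x2 = x4. But constraint 4 says x2 ≠ x4. Contradiction.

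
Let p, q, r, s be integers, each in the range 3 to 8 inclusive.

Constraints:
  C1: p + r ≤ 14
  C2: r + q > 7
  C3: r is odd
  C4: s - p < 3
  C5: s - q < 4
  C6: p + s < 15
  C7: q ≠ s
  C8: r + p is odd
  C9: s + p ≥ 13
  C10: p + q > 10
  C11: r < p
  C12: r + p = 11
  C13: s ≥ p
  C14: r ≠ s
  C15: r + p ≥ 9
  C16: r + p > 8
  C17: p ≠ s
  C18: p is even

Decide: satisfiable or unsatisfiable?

Satisfiable

Try p = 6, q = 5, r = 5, s = 8.
Check constraint 1: p + r = 11; constraint 2: r + q = 10; constraint 4: s - p = 2. The remaining constraints are straightforward to verify.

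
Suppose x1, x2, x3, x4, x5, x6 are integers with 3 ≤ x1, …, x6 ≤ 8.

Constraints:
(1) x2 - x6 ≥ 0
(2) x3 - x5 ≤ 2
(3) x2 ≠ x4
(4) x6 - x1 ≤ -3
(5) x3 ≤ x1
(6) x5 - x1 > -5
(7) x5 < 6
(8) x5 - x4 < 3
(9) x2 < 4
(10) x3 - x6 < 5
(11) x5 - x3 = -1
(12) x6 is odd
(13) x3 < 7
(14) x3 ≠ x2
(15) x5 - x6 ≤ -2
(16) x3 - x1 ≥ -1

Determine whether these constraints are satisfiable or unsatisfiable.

Constraints 2, 4, 15, and 16 give x1 − x6 ≥ 3, x6 − x5 ≥ 2, x5 − x3 ≥ -2, x3 − x1 ≥ -1.
Adding all 4 inequalities: the left sides telescope to 0, and the right sides sum to 3 + 2 + (-2) + (-1) = 2. So 0 ≥ 2, which is false.

Unsatisfiable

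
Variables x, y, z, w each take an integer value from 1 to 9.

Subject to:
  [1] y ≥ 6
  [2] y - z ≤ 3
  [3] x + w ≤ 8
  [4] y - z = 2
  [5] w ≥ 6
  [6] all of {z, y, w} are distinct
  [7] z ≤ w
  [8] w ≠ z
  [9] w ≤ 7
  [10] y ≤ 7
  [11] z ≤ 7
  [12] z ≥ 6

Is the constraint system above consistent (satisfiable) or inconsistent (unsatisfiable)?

Unsatisfiable

Constraints 1, 5, 9, 10, 11, and 12 confine each of z, y, w to the 2 values {6, 7}.
Constraint 6 requires all 3 of them to be distinct, but only 2 values are available — impossible by the pigeonhole principle.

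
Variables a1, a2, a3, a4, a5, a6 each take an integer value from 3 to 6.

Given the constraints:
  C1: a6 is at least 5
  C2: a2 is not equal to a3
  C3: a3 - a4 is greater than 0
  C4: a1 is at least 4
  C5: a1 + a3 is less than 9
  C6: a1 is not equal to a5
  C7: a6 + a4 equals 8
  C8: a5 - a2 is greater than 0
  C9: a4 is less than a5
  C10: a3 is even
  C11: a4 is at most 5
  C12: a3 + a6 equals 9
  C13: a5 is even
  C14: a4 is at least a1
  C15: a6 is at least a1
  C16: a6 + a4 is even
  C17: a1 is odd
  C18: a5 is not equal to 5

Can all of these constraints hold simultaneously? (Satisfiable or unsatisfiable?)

Unsatisfiable

From constraint 1: a6 ≥ 5. From constraints 4 and 14: a4 ≥ a1 ≥ 4. Hence a6 + a4 ≥ 9. But constraint 7 requires a6 + a4 = 8, and 8 < 9. Contradiction.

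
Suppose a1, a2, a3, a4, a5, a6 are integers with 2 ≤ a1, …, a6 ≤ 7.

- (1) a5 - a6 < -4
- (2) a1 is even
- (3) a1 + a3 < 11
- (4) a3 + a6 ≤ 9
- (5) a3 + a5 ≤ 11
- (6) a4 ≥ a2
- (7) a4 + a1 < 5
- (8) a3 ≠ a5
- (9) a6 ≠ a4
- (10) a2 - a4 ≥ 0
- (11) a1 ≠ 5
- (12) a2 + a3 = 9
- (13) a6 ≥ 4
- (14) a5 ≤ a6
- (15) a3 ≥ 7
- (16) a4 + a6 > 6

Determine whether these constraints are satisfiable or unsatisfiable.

From constraint 15: a3 ≥ 7. From constraint 13: a6 ≥ 4. Hence a3 + a6 ≥ 11. But constraint 4 requires a3 + a6 ≤ 9, and 9 < 11. Contradiction.

Unsatisfiable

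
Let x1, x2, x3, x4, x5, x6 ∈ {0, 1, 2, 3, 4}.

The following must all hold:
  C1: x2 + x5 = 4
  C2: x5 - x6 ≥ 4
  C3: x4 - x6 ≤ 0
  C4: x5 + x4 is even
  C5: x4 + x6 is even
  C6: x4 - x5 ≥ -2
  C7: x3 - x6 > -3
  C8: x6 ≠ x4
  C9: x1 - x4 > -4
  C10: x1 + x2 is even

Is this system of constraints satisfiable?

Unsatisfiable

Constraints 2, 3, and 6 give x6 − x4 ≥ 0, x4 − x5 ≥ -2, x5 − x6 ≥ 4.
Adding all 3 inequalities: the left sides telescope to 0, and the right sides sum to 0 + (-2) + 4 = 2. So 0 ≥ 2, which is false.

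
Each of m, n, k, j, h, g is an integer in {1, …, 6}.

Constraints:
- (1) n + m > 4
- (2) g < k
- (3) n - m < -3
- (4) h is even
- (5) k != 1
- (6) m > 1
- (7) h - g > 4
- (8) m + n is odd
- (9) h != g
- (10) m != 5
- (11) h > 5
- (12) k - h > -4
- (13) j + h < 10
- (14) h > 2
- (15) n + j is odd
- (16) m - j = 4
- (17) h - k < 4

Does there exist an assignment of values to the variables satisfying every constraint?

One satisfying assignment is m = 6, n = 1, k = 3, j = 2, h = 6, g = 1.
For the less obvious constraints — constraint 1: n + m = 7; constraint 3: n - m = -5 — and the others hold by inspection.

Satisfiable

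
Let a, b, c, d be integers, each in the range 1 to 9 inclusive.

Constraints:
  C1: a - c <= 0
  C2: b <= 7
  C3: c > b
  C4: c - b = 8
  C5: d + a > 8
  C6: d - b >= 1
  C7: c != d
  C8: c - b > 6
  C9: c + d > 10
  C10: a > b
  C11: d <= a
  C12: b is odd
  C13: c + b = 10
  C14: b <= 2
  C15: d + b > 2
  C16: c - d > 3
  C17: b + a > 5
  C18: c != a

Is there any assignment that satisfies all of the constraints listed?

Satisfiable

Take a = 6, b = 1, c = 9, d = 3. Then constraint 1: a - c = -3; constraint 4: c - b = 8; constraint 5: d + a = 9, and every other listed constraint is also met.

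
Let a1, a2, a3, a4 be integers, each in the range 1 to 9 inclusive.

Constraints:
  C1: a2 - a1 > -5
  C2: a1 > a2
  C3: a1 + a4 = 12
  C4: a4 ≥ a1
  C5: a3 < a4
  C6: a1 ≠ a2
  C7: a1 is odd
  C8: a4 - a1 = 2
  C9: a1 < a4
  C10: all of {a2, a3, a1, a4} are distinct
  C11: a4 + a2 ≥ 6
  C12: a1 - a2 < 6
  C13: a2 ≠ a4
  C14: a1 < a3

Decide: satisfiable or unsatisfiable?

Try a1 = 5, a2 = 2, a3 = 6, a4 = 7.
Check constraint 1: a2 - a1 = -3; constraint 3: a1 + a4 = 12; constraint 8: a4 - a1 = 2. The remaining constraints are straightforward to verify.

Satisfiable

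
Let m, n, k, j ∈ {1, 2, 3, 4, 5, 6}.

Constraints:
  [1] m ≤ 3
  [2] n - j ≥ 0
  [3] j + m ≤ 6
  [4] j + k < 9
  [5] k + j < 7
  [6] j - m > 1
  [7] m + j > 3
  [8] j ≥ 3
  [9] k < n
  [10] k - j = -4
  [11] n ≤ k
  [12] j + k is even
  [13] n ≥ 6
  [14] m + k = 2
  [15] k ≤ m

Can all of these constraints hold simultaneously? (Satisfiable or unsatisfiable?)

Unsatisfiable

From constraints 11 and 13: k ≥ n and n ≥ 6, so k ≥ 6. From constraints 1 and 15: k ≤ m and m ≤ 3, so k ≤ 3. But 3 < 6, so no value of k works.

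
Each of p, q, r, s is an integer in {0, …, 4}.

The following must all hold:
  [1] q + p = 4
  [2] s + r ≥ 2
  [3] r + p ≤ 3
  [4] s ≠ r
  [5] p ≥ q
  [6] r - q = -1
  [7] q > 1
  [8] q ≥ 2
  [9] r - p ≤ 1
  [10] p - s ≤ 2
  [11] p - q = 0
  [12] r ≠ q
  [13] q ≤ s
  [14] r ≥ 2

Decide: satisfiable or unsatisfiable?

From constraint 14: r ≥ 2. From constraints 5 and 8: p ≥ q ≥ 2. Hence r + p ≥ 4. But constraint 3 requires r + p ≤ 3, and 3 < 4. Contradiction.

Unsatisfiable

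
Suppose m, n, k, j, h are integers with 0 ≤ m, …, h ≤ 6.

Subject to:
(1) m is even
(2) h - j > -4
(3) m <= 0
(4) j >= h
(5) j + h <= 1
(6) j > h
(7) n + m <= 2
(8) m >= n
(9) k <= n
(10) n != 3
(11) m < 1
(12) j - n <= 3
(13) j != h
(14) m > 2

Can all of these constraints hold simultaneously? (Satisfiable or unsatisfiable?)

Unsatisfiable

From constraint 14: m ≥ 3. From constraint 11: m ≤ 0. But 0 < 3, so no value of m works.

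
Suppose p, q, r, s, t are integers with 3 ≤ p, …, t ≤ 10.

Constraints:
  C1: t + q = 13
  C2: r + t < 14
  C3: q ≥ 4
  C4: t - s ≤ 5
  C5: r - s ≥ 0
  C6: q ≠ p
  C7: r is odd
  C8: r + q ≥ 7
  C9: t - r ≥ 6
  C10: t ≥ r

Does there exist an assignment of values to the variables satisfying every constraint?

Unsatisfiable

Constraints 4, 5, and 9 give s − t ≥ -5, t − r ≥ 6, r − s ≥ 0.
Adding all 3 inequalities: the left sides telescope to 0, and the right sides sum to (-5) + 6 + 0 = 1. So 0 ≥ 1, which is false.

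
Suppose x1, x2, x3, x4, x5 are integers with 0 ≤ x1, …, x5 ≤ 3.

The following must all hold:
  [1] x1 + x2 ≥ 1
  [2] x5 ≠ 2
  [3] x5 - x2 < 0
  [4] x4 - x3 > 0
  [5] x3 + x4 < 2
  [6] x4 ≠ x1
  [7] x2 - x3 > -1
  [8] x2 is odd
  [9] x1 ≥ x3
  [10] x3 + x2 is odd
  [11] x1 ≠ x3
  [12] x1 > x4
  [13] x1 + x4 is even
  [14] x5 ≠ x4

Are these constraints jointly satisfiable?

Satisfiable

One satisfying assignment is x1 = 3, x2 = 1, x3 = 0, x4 = 1, x5 = 0.
For the less obvious constraints — constraint 1: x1 + x2 = 4; constraint 3: x5 - x2 = -1; constraint 4: x4 - x3 = 1 — and the others hold by inspection.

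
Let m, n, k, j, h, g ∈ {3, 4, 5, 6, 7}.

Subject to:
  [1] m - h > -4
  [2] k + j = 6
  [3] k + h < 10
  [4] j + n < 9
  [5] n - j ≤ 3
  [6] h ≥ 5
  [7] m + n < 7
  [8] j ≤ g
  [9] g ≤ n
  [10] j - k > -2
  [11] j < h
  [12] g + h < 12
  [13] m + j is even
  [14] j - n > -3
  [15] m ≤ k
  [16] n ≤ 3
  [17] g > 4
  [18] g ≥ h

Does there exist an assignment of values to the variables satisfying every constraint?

From constraints 6 and 18: g ≥ h and h ≥ 5, so g ≥ 5. From constraints 9 and 16: g ≤ n and n ≤ 3, so g ≤ 3. But 3 < 5, so no value of g works.

Unsatisfiable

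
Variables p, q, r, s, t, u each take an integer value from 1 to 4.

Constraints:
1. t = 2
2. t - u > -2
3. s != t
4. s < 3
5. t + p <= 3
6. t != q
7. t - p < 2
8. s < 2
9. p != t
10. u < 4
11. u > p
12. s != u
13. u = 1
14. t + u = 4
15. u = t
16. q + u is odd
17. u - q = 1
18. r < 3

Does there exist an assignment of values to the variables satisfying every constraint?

Unsatisfiable

Constraint 13 fixes u = 1 and constraint 1 fixes t = 2, but constraint 15 requires u = t. Since 1 ≠ 2, contradiction.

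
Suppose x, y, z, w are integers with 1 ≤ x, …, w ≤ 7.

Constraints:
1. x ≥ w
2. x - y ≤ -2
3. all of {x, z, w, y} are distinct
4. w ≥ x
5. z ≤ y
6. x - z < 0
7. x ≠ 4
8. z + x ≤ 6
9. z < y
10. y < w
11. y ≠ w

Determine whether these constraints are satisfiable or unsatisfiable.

Constraints 1, 6, 9, and 10 give y < w, w ≤ x, x < z, z < y. Chaining: y < w ≤ x < z < y, which forces y < y — impossible.

Unsatisfiable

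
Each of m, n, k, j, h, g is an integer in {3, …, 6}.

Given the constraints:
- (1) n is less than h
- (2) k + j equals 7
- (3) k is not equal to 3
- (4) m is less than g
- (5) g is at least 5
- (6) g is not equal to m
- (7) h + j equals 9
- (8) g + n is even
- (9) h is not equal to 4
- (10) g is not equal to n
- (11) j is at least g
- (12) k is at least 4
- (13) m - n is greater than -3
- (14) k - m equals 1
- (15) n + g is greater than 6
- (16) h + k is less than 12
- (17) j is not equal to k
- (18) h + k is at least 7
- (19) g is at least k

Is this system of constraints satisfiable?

From constraint 12: k ≥ 4. From constraints 5 and 11: j ≥ g ≥ 5. Hence k + j ≥ 9. But constraint 2 requires k + j = 7, and 7 < 9. Contradiction.

Unsatisfiable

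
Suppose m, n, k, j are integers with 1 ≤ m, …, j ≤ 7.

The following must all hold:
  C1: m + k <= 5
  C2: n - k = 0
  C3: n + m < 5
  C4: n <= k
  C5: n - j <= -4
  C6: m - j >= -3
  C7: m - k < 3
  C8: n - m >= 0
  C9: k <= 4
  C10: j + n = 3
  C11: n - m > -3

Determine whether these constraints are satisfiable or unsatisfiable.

Constraints 5, 6, and 8 give j − n ≥ 4, n − m ≥ 0, m − j ≥ -3.
Adding all 3 inequalities: the left sides telescope to 0, and the right sides sum to 4 + 0 + (-3) = 1. So 0 ≥ 1, which is false.

Unsatisfiable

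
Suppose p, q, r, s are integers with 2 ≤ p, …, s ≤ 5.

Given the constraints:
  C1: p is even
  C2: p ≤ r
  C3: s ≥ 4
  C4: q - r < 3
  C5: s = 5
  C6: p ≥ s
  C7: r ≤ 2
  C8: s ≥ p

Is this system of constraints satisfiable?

From constraints 3 and 6: p ≥ s and s ≥ 4, so p ≥ 4. From constraints 2 and 7: p ≤ r and r ≤ 2, so p ≤ 2. But 2 < 4, so no value of p works.

Unsatisfiable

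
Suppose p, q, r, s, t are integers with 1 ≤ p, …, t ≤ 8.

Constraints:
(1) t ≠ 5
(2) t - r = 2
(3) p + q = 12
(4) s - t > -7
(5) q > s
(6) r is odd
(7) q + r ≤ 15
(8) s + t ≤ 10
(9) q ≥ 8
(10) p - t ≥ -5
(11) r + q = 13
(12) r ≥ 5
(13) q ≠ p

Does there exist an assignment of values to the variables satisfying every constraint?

Satisfiable

Try p = 4, q = 8, r = 5, s = 3, t = 7.
Check constraint 2: t - r = 2; constraint 3: p + q = 12; constraint 4: s - t = -4. The remaining constraints are straightforward to verify.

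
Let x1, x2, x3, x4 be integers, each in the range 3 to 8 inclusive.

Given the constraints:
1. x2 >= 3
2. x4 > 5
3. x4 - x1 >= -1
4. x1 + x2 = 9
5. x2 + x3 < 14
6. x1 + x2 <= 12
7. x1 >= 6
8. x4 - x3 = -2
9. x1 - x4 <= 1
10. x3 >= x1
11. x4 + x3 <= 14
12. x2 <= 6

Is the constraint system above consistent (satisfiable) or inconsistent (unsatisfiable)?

Try x1 = 6, x2 = 3, x3 = 8, x4 = 6.
Check constraint 3: x4 - x1 = 0; constraint 4: x1 + x2 = 9. The remaining constraints are straightforward to verify.

Satisfiable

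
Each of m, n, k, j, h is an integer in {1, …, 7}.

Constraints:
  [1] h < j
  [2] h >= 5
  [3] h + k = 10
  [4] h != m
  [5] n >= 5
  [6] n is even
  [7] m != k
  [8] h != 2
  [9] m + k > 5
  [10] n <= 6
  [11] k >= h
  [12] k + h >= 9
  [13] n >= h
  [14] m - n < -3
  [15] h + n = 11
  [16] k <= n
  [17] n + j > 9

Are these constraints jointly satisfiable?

Satisfiable

The assignment m = 1, n = 6, k = 5, j = 6, h = 5 works:
  constraint 3 holds since h + k = 10.
  constraint 9 holds since m + k = 6.
  constraint 12 holds since k + h = 10.
The rest check out directly.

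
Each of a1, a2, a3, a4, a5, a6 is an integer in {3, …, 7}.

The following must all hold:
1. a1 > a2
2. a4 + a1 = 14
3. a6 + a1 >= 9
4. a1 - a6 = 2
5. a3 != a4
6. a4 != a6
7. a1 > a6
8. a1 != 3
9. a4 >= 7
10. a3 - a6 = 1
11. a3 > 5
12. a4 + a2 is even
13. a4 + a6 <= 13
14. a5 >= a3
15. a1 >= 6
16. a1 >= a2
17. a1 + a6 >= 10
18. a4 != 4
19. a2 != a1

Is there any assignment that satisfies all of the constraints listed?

Setting (a1, a2, a3, a4, a5, a6) = (7, 3, 6, 7, 6, 5) satisfies everything: constraint 2: a4 + a1 = 14; constraint 3: a6 + a1 = 12, and the others follow.

Satisfiable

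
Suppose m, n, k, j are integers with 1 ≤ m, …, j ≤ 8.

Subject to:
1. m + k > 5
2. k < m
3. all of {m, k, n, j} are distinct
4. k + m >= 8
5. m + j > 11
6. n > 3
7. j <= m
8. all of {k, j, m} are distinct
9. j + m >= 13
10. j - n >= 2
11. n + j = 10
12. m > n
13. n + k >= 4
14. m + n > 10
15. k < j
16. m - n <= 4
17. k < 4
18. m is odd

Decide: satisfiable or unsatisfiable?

Satisfiable

Setting (m, n, k, j) = (7, 4, 1, 6) satisfies everything: constraint 1: m + k = 8; constraint 4: k + m = 8, and the others follow.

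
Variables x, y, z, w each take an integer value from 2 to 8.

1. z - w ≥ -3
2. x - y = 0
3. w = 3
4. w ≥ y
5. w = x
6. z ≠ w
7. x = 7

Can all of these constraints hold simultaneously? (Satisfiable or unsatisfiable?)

Unsatisfiable

Constraint 3 fixes w = 3 and constraint 7 fixes x = 7, but constraint 5 requires w = x. Since 3 ≠ 7, contradiction.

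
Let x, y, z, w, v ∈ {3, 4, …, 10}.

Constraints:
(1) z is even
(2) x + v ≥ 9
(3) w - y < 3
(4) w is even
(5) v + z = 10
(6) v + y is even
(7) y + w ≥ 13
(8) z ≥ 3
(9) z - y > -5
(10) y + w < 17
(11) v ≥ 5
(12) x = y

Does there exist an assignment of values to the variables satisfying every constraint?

The assignment x = 6, y = 6, z = 4, w = 8, v = 6 works:
  constraint 2 holds since x + v = 12.
  constraint 3 holds since w - y = 2.
The rest check out directly.

Satisfiable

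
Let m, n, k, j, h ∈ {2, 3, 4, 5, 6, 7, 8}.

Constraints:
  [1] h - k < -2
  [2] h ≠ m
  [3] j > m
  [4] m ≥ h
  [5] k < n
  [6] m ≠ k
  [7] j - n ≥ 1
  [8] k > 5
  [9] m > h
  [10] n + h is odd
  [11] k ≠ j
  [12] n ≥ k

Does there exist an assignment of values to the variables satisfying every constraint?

Satisfiable

Setting (m, n, k, j, h) = (7, 7, 6, 8, 2) satisfies everything: constraint 1: h - k = -4; constraint 7: j - n = 1, and the others follow.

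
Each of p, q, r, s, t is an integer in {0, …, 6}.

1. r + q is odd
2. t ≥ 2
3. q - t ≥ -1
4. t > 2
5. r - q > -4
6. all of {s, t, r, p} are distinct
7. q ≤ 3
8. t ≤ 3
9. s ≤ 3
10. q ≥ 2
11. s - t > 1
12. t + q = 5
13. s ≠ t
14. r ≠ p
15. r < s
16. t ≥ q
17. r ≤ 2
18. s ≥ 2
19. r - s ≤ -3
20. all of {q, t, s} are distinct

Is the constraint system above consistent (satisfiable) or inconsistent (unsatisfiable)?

Unsatisfiable

Constraints 2, 7, 8, 9, 10, and 18 confine each of q, t, s to the 2 values {2, 3}.
Constraint 20 requires all 3 of them to be distinct, but only 2 values are available — impossible by the pigeonhole principle.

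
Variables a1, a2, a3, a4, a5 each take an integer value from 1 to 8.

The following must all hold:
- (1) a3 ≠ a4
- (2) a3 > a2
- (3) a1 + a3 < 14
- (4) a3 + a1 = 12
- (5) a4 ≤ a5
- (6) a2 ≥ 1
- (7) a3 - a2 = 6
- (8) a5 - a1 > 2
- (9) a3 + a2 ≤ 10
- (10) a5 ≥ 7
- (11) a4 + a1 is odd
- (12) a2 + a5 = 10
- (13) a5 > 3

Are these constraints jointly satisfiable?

The assignment a1 = 4, a2 = 2, a3 = 8, a4 = 5, a5 = 8 works:
  constraint 3 holds since a1 + a3 = 12.
  constraint 4 holds since a3 + a1 = 12.
The rest check out directly.

Satisfiable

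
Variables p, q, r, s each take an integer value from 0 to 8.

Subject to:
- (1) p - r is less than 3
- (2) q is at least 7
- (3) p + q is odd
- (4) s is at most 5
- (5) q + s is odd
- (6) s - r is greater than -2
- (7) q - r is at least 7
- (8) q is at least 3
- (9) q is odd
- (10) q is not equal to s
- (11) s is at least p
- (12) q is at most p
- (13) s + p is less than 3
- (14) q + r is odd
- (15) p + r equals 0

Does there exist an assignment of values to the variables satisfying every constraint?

Unsatisfiable

From constraints 2 and 12: p ≥ q and q ≥ 7, so p ≥ 7. From constraints 4 and 11: p ≤ s and s ≤ 5, so p ≤ 5. But 5 < 7, so no value of p works.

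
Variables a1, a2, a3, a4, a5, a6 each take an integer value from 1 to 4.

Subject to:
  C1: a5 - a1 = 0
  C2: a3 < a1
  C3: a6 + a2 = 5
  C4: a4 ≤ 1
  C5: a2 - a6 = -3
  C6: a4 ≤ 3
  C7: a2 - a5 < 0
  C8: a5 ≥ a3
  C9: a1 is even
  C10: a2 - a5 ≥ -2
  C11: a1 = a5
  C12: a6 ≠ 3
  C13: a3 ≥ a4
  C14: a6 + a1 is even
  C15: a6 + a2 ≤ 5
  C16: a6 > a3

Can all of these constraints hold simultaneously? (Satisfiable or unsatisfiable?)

Setting (a1, a2, a3, a4, a5, a6) = (2, 1, 1, 1, 2, 4) satisfies everything: constraint 1: a5 - a1 = 0; constraint 3: a6 + a2 = 5, and the others follow.

Satisfiable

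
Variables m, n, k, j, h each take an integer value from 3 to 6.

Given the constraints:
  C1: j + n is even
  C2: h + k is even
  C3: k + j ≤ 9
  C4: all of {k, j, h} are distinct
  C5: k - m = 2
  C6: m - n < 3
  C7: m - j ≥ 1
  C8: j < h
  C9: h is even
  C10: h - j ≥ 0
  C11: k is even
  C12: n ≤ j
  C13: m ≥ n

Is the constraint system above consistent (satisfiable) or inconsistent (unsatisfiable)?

Try m = 4, n = 3, k = 6, j = 3, h = 4.
Check constraint 3: k + j = 9; constraint 5: k - m = 2; constraint 6: m - n = 1. The remaining constraints are straightforward to verify.

Satisfiable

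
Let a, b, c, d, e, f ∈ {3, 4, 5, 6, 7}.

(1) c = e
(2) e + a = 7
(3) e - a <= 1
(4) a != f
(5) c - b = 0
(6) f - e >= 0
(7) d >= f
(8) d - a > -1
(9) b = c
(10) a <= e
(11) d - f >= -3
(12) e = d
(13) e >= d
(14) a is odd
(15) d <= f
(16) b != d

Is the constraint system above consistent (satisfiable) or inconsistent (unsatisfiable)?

From constraints 1, 9, and 12, b = c = e = d, so b = d. But constraint 16 says b ≠ d. Contradiction.

Unsatisfiable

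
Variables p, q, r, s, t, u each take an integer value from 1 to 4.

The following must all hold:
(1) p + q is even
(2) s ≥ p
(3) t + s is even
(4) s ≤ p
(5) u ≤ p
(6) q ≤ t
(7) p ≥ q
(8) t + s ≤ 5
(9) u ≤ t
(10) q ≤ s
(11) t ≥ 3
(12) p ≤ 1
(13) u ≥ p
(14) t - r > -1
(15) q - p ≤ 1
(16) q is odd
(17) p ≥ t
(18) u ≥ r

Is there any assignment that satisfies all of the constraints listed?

From constraints 11 and 17: p ≥ t and t ≥ 3, so p ≥ 3. From constraint 12: p ≤ 1. But 1 < 3, so no value of p works.

Unsatisfiable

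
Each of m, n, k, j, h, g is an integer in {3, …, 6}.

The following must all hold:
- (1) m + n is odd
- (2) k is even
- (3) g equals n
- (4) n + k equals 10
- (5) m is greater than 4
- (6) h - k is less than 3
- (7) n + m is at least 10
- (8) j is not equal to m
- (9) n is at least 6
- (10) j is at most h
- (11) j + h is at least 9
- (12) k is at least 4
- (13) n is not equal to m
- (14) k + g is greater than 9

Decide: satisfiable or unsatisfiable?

Satisfiable

The assignment m = 5, n = 6, k = 4, j = 4, h = 6, g = 6 works:
  constraint 4 holds since n + k = 10.
  constraint 6 holds since h - k = 2.
  constraint 7 holds since n + m = 11.
The rest check out directly.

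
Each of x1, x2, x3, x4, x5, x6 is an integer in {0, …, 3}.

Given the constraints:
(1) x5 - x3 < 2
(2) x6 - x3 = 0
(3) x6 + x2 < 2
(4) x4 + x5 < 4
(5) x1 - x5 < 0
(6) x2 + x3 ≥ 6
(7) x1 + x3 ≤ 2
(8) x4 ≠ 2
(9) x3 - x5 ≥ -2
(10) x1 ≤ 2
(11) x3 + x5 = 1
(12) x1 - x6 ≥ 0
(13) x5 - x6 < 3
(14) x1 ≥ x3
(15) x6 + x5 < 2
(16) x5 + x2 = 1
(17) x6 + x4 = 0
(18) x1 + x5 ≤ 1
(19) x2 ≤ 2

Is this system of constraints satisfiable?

Unsatisfiable

From constraint 19: x2 ≤ 2. From constraints 10 and 14: x3 ≤ x1 ≤ 2. Hence x2 + x3 ≤ 4. But constraint 6 requires x2 + x3 ≥ 6, and 6 > 4. Contradiction.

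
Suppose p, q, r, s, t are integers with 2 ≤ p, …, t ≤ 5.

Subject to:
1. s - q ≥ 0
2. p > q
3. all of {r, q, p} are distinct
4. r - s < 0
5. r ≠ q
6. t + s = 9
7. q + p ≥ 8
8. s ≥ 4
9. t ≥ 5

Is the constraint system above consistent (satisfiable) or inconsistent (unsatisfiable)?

One satisfying assignment is p = 5, q = 3, r = 2, s = 4, t = 5.
For the less obvious constraints — constraint 1: s - q = 1; constraint 4: r - s = -2; constraint 6: t + s = 9 — and the others hold by inspection.

Satisfiable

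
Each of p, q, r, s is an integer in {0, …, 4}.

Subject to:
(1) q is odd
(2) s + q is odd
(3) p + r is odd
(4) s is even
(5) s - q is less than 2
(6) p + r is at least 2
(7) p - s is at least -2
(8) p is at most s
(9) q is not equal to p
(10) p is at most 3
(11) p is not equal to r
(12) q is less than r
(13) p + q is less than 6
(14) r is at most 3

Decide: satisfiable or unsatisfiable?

Satisfiable

The assignment p = 2, q = 1, r = 3, s = 2 works:
  constraint 5 holds since s - q = 1.
  constraint 6 holds since p + r = 5.
The rest check out directly.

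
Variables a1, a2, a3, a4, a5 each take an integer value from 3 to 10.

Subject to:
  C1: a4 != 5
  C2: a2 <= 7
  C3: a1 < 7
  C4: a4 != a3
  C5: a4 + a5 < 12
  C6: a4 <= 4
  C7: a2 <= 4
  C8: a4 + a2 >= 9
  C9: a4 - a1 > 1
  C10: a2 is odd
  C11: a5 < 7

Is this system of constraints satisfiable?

From constraint 6: a4 ≤ 4. From constraint 7: a2 ≤ 4. Hence a4 + a2 ≤ 8. But constraint 8 requires a4 + a2 ≥ 9, and 9 > 8. Contradiction.

Unsatisfiable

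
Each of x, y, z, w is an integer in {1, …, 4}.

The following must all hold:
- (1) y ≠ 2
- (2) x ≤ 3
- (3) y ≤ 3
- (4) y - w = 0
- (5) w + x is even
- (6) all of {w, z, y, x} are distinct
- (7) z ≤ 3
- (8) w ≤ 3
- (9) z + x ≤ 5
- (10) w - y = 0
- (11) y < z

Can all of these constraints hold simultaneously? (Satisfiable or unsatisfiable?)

Unsatisfiable

Constraints 2, 3, 7, and 8 confine each of w, z, y, x to the 3 values {1, …, 3} (the domain already gives each ≥ 1).
Constraint 6 requires all 4 of them to be distinct, but only 3 values are available — impossible by the pigeonhole principle.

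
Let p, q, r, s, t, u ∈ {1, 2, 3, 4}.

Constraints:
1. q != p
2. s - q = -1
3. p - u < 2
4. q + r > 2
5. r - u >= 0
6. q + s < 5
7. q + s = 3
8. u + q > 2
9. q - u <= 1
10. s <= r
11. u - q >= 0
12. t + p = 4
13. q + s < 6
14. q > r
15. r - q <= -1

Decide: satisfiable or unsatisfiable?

Constraints 5, 11, and 15 give r − u ≥ 0, u − q ≥ 0, q − r ≥ 1.
Adding all 3 inequalities: the left sides telescope to 0, and the right sides sum to 0 + 0 + 1 = 1. So 0 ≥ 1, which is false.

Unsatisfiable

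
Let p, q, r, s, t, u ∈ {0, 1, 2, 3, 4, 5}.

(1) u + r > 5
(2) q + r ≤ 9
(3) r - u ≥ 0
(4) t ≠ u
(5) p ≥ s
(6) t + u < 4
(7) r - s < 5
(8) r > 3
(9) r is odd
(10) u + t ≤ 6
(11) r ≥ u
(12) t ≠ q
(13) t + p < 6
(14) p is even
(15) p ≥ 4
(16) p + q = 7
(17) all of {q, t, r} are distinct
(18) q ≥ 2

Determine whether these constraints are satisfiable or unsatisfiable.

Satisfiable

One satisfying assignment is p = 4, q = 3, r = 5, s = 1, t = 0, u = 3.
For the less obvious constraints — constraint 1: u + r = 8; constraint 2: q + r = 8 — and the others hold by inspection.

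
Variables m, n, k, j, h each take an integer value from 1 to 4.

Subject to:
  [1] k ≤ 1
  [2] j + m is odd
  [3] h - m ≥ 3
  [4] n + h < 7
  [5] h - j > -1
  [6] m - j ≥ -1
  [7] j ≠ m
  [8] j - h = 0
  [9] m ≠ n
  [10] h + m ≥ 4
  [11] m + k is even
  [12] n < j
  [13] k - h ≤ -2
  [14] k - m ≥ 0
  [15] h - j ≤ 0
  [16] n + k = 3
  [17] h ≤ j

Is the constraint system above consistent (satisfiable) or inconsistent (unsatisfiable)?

Constraints 6, 13, 14, and 15 give m − j ≥ -1, j − h ≥ 0, h − k ≥ 2, k − m ≥ 0.
Adding all 4 inequalities: the left sides telescope to 0, and the right sides sum to (-1) + 0 + 2 + 0 = 1. So 0 ≥ 1, which is false.

Unsatisfiable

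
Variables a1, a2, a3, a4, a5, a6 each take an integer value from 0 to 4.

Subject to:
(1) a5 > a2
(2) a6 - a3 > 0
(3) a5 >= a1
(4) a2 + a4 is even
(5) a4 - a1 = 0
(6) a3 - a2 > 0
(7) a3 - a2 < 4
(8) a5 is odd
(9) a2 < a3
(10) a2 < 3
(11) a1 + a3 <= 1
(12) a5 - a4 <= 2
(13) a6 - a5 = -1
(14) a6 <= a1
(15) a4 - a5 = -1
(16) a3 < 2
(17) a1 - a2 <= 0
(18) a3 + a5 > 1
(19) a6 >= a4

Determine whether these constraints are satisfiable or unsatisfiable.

Unsatisfiable

Constraints 2, 9, 14, and 17 give a3 < a6, a6 ≤ a1, a1 ≤ a2, a2 < a3. Chaining: a3 < a6 ≤ a1 ≤ a2 < a3, which forces a3 < a3 — impossible.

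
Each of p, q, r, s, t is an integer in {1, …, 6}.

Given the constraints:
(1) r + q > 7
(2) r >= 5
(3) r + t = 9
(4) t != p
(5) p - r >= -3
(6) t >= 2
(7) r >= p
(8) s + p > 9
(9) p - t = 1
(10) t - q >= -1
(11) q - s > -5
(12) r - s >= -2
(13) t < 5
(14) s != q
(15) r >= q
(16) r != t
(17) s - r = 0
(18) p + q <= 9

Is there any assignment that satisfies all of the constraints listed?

Satisfiable

Take p = 4, q = 4, r = 6, s = 6, t = 3. Then constraint 1: r + q = 10; constraint 3: r + t = 9, and every other listed constraint is also met.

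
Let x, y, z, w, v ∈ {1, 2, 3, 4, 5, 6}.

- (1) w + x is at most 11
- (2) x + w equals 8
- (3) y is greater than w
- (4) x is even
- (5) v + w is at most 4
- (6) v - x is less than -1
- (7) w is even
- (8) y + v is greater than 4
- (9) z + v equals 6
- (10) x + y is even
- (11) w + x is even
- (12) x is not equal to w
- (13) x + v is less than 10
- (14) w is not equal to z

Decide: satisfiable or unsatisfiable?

The assignment x = 6, y = 4, z = 4, w = 2, v = 2 works:
  constraint 1 holds since w + x = 8.
  constraint 2 holds since x + w = 8.
  constraint 5 holds since v + w = 4.
The rest check out directly.

Satisfiable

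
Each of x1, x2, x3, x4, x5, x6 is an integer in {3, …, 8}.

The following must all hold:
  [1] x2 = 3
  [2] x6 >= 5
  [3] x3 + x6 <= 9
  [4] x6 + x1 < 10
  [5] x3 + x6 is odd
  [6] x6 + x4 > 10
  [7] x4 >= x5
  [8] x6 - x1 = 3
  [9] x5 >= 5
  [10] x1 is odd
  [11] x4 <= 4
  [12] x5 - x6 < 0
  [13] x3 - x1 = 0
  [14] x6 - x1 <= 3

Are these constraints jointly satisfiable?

Unsatisfiable

From constraint 9: x5 ≥ 5. From constraints 7 and 11: x5 ≤ x4 and x4 ≤ 4, so x5 ≤ 4. But 4 < 5, so no value of x5 works.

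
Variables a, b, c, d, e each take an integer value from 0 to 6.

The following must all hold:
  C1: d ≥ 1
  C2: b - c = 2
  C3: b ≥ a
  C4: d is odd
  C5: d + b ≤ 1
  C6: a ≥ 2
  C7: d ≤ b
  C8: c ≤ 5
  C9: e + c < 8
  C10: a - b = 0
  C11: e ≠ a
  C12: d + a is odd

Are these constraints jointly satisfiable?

From constraint 1: d ≥ 1. From constraints 3 and 6: b ≥ a ≥ 2. Hence d + b ≥ 3. But constraint 5 requires d + b ≤ 1, and 1 < 3. Contradiction.

Unsatisfiable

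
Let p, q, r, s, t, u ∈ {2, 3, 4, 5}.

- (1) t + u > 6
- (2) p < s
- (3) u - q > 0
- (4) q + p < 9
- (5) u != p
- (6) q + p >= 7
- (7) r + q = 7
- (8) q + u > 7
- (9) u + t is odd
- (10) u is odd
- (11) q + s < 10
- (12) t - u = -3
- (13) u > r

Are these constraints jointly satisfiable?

Take p = 4, q = 3, r = 4, s = 5, t = 2, u = 5. Then constraint 1: t + u = 7; constraint 3: u - q = 2, and every other listed constraint is also met.

Satisfiable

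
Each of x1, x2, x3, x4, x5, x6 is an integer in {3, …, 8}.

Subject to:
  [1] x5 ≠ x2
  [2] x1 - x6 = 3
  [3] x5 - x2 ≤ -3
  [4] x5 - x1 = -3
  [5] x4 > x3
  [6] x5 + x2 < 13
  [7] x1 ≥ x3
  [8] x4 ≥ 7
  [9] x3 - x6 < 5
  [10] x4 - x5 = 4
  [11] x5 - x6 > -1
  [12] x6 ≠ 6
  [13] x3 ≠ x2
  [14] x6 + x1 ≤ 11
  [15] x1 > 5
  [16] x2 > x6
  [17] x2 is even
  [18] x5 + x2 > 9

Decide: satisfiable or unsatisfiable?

Satisfiable

Try x1 = 7, x2 = 8, x3 = 6, x4 = 8, x5 = 4, x6 = 4.
Check constraint 2: x1 - x6 = 3; constraint 3: x5 - x2 = -4; constraint 4: x5 - x1 = -3. The remaining constraints are straightforward to verify.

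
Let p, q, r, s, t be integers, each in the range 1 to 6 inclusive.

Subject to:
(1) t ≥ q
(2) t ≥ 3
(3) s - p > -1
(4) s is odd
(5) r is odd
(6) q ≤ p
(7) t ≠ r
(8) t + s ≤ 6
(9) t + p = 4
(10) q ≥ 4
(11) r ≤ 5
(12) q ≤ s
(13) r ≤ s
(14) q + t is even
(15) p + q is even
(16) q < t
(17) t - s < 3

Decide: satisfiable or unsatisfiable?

Unsatisfiable

From constraint 2: t ≥ 3. From constraints 10 and 12: s ≥ q ≥ 4. Hence t + s ≥ 7. But constraint 8 requires t + s ≤ 6, and 6 < 7. Contradiction.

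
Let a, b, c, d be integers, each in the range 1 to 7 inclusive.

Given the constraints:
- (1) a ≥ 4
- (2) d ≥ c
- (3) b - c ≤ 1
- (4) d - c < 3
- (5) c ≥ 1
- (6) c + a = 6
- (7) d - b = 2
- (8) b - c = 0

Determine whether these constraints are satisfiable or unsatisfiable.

Satisfiable

Try a = 5, b = 1, c = 1, d = 3.
Check constraint 3: b - c = 0; constraint 4: d - c = 2; constraint 6: c + a = 6. The remaining constraints are straightforward to verify.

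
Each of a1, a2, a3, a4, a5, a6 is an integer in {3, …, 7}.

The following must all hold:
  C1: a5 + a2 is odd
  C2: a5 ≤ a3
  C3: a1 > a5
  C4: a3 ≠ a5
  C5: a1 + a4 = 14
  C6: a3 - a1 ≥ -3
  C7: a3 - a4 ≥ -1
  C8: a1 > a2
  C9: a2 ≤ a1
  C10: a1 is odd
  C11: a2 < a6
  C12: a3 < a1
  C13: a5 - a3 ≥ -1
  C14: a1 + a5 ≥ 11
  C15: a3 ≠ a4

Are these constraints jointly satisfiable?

One satisfying assignment is a1 = 7, a2 = 6, a3 = 6, a4 = 7, a5 = 5, a6 = 7.
For the less obvious constraints — constraint 5: a1 + a4 = 14; constraint 6: a3 - a1 = -1 — and the others hold by inspection.

Satisfiable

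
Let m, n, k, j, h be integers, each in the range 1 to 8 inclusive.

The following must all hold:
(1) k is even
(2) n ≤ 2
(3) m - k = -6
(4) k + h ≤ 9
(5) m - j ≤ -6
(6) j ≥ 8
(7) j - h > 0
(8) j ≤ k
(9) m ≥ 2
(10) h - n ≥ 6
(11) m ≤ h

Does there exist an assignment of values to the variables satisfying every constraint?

Unsatisfiable

From constraints 6 and 8: k ≥ j ≥ 8. From constraints 9 and 11: h ≥ m ≥ 2. Hence k + h ≥ 10. But constraint 4 requires k + h ≤ 9, and 9 < 10. Contradiction.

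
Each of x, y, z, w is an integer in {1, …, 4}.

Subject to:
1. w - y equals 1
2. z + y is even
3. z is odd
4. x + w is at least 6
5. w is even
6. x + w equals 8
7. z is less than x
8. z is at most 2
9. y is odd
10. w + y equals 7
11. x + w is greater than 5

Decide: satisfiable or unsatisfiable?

Satisfiable

The assignment x = 4, y = 3, z = 1, w = 4 works:
  constraint 1 holds since w - y = 1.
  constraint 4 holds since x + w = 8.
  constraint 6 holds since x + w = 8.
The rest check out directly.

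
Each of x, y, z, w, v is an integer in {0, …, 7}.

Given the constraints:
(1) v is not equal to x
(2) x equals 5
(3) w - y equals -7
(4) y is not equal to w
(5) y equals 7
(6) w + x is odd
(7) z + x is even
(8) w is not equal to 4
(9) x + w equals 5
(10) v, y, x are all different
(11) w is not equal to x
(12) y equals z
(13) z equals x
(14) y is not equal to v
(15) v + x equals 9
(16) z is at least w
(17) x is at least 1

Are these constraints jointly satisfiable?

Unsatisfiable

Constraint 5 fixes y = 7 and constraint 2 fixes x = 5. Constraints 12 and 13 give y = z = x, so y = x. But 7 ≠ 5 — contradiction.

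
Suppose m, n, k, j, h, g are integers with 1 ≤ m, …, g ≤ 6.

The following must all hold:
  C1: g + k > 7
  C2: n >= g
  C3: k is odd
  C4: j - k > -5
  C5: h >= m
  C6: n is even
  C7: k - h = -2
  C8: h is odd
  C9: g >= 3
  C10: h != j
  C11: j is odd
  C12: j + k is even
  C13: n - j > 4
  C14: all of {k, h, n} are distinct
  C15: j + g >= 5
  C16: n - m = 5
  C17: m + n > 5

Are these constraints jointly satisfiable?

Satisfiable

Setting (m, n, k, j, h, g) = (1, 6, 3, 1, 5, 6) satisfies everything: constraint 1: g + k = 9; constraint 4: j - k = -2, and the others follow.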